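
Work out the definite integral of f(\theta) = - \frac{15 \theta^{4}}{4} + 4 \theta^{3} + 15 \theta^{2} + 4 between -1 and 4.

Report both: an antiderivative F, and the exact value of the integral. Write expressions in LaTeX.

Antiderivative: F(\theta) = - \frac{3 \theta^{5}}{4} + \theta^{4} + 5 \theta^{3} + 4 \theta; value = - \frac{675}{4}

The integrand splits into summands that can be handled one at a time.
F(\theta) = - \frac{3 \theta^{5}}{4} + \theta^{4} + 5 \theta^{3} + 4 \theta is an antiderivative of f.
Check: d/d\theta[- \frac{3 \theta^{5}}{4} + \theta^{4} + 5 \theta^{3} + 4 \theta] = - \frac{15 \theta^{4}}{4} + 4 \theta^{3} + 15 \theta^{2} + 4 = f(\theta).
F(4) = -176; F(-1) = - \frac{29}{4}.
Integral = F(4) - F(-1) = - \frac{675}{4}.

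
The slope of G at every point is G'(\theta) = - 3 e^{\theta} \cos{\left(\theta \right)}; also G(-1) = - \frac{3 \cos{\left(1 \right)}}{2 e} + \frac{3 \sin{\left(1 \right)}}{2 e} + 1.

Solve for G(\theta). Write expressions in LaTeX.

G(\theta) = - \frac{3 e^{\theta} \sin{\left(\theta \right)}}{2} - \frac{3 e^{\theta} \cos{\left(\theta \right)}}{2} + 1

Any candidate G(\theta) must reproduce the stated G'(\theta) exactly.
A general antiderivative is - \frac{3 e^{\theta} \sin{\left(\theta \right)}}{2} - \frac{3 e^{\theta} \cos{\left(\theta \right)}}{2} + C.
The condition gives C = - \frac{3 \cos{\left(1 \right)}}{2 e} + \frac{3 \sin{\left(1 \right)}}{2 e} + 1 - (- \frac{3 \cos{\left(1 \right)}}{2 e} + \frac{3 \sin{\left(1 \right)}}{2 e}) = 1.
So G(\theta) = - \frac{3 e^{\theta} \sin{\left(\theta \right)}}{2} - \frac{3 e^{\theta} \cos{\left(\theta \right)}}{2} + 1.
Check: d/d\theta[- \frac{3 e^{\theta} \sin{\left(\theta \right)}}{2} - \frac{3 e^{\theta} \cos{\left(\theta \right)}}{2} + 1] = - 3 e^{\theta} \cos{\left(\theta \right)} = G'(\theta).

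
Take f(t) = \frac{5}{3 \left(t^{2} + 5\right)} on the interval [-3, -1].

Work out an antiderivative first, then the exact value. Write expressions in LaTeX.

Antiderivative: F(t) = \frac{\sqrt{5} \operatorname{atan}{\left(\frac{\sqrt{5} t}{5} \right)}}{3}; value = - \frac{\sqrt{5} \operatorname{atan}{\left(\frac{\sqrt{5}}{5} \right)}}{3} + \frac{\sqrt{5} \operatorname{atan}{\left(\frac{3 \sqrt{5}}{5} \right)}}{3}

A candidate is checked by its d/dt: the result must match f(t).
F(t) = \frac{\sqrt{5} \operatorname{atan}{\left(\frac{\sqrt{5} t}{5} \right)}}{3} is an antiderivative of f.
Check: d/dt[\frac{\sqrt{5} \operatorname{atan}{\left(\frac{\sqrt{5} t}{5} \right)}}{3}] = \frac{5}{3 t^{2} + 15}, which equals f(t).
F(-1) = - \frac{\sqrt{5} \operatorname{atan}{\left(\frac{\sqrt{5}}{5} \right)}}{3}; F(-3) = - \frac{\sqrt{5} \operatorname{atan}{\left(\frac{3 \sqrt{5}}{5} \right)}}{3}.
Integral = F(-1) - F(-3) = - \frac{\sqrt{5} \operatorname{atan}{\left(\frac{\sqrt{5}}{5} \right)}}{3} + \frac{\sqrt{5} \operatorname{atan}{\left(\frac{3 \sqrt{5}}{5} \right)}}{3}.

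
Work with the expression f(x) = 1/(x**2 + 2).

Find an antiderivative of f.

An antiderivative is F(x) = sqrt(2)*atan(sqrt(2)*x/2)/2.

For F(x) to be correct the identity F'(x) - f(x) = 0 must hold.
Check: d/dx[sqrt(2)*atan(sqrt(2)*x/2)/2] = 1/(x**2 + 2) = f(x).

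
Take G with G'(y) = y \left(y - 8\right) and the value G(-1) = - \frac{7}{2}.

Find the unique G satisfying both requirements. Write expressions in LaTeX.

The proposed G(y) is checked by its d/dy: the result must match the given G'(y).
A general antiderivative is \frac{y^{3}}{3} - 4 y^{2} + \frac{1}{3} + C.
The condition gives C = - \frac{7}{2} - (-4) = \frac{1}{2}.
So G(y) = \frac{2 y^{3} - 24 y^{2} + 5}{6}.
Check: d/dy[\frac{2 y^{3} - 24 y^{2} + 5}{6}] = y^{2} - 8 y, which equals G'(y).

G(y) = \frac{2 y^{3} - 24 y^{2} + 5}{6}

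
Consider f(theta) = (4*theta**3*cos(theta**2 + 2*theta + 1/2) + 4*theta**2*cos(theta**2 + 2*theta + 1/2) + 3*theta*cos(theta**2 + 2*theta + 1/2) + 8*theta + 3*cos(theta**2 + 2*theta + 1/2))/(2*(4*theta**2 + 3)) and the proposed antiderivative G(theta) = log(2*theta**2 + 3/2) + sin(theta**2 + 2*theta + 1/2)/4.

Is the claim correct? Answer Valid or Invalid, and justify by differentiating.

Invalid: d/dtheta[G] - f = 4*theta/(4*theta**2 + 3), which is not 0.

d/dtheta[G] = (4*theta**3*cos(theta**2 + 2*theta + 1/2) + 4*theta**2*cos(theta**2 + 2*theta + 1/2) + 3*theta*cos(theta**2 + 2*theta + 1/2) + 16*theta + 3*cos(theta**2 + 2*theta + 1/2))/(8*theta**2 + 6)
d/dtheta[G] - f(theta) = 4*theta/(4*theta**2 + 3) != 0.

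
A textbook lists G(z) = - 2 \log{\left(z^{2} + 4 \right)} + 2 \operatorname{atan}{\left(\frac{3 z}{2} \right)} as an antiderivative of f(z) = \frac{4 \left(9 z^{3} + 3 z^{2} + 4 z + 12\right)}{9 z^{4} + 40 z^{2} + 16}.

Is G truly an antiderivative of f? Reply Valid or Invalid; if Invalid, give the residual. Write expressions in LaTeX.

d/dz[G] = \frac{- 36 z^{3} + 12 z^{2} - 16 z + 48}{9 z^{4} + 40 z^{2} + 16}
d/dz[G] - f(z) = - \frac{8 z}{z^{2} + 4} != 0.

Invalid: d/dz[G] - f = - \frac{8 z}{z^{2} + 4}, which is not 0.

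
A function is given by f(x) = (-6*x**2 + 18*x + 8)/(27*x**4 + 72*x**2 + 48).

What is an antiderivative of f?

f has the shape u'v + uv' for u = 1/(3*x**2/2 + 2) and v = x/3 - 1/2 — it is the derivative of the product u*v.
Check: d/dx[(x/3 - 1/2)/(3*x**2/2 + 2)] = (-6*x**2 + 18*x + 8)/(27*x**4 + 72*x**2 + 48) = f(x).

An antiderivative is F(x) = (x/3 - 1/2)/(3*x**2/2 + 2).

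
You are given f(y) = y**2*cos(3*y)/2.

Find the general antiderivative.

For F(y) to be correct the identity F'(y) - f(y) = 0 must hold.
Check: d/dy[y**2*sin(3*y)/6 + y*cos(3*y)/9 - sin(3*y)/27] = y**2*cos(3*y)/2 = f(y).

F(y) = y**2*sin(3*y)/6 + y*cos(3*y)/9 - sin(3*y)/27 + C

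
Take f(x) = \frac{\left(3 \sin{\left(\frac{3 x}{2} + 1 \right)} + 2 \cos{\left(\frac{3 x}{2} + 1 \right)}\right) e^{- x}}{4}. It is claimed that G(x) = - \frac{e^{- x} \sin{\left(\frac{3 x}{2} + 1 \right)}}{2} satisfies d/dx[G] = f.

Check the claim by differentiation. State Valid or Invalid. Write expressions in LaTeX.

Invalid: d/dx[G] - f = \frac{\left(- \sin{\left(\frac{3 x}{2} + 1 \right)} - 5 \cos{\left(\frac{3 x}{2} + 1 \right)}\right) e^{- x}}{4}, which is not 0.

d/dx[G] = \frac{\left(2 \sin{\left(\frac{3 x}{2} + 1 \right)} - 3 \cos{\left(\frac{3 x}{2} + 1 \right)}\right) e^{- x}}{4}
d/dx[G] - f(x) = \frac{\left(- \sin{\left(\frac{3 x}{2} + 1 \right)} - 5 \cos{\left(\frac{3 x}{2} + 1 \right)}\right) e^{- x}}{4} != 0.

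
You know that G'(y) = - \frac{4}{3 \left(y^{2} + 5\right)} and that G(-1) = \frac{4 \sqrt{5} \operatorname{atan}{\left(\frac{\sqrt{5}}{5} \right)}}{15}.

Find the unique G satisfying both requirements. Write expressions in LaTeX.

G(y) = - \frac{4 \sqrt{5} \operatorname{atan}{\left(\frac{\sqrt{5} y}{5} \right)}}{15}

Check a candidate G(y) by differentiating: d/dy[G] must match the given G'(y).
A general antiderivative is - \frac{4 \sqrt{5} \operatorname{atan}{\left(\frac{\sqrt{5} y}{5} \right)}}{15} + C.
The condition gives C = \frac{4 \sqrt{5} \operatorname{atan}{\left(\frac{\sqrt{5}}{5} \right)}}{15} - (\frac{4 \sqrt{5} \operatorname{atan}{\left(\frac{\sqrt{5}}{5} \right)}}{15}) = 0.
So G(y) = - \frac{4 \sqrt{5} \operatorname{atan}{\left(\frac{\sqrt{5} y}{5} \right)}}{15}.
Check: d/dy[- \frac{4 \sqrt{5} \operatorname{atan}{\left(\frac{\sqrt{5} y}{5} \right)}}{15}] = - \frac{4}{3 y^{2} + 15}, which equals G'(y).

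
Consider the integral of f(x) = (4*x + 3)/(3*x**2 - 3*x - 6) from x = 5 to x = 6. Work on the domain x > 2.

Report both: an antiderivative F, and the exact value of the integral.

Antiderivative: F(x) = 11*log(x - 2)/9 + log(x + 1)/9; value = -11*log(3)/9 - log(6)/9 + log(7)/9 + 11*log(4)/9

Factor the denominator (3*(x - 2)*(x + 1)) and decompose: f = 1/(9*(x + 1)) + 11/(9*(x - 2)); each piece integrates to a log, atan, or power term.
F(x) = 11*log(x - 2)/9 + log(x + 1)/9 is an antiderivative of f.
Check: d/dx[11*log(x - 2)/9 + log(x + 1)/9] = (4*x + 3)/(3*x**2 - 3*x - 6) = f(x).
F(6) = log(7)/9 + 11*log(4)/9; F(5) = log(6)/9 + 11*log(3)/9.
Integral = F(6) - F(5) = -11*log(3)/9 - log(6)/9 + log(7)/9 + 11*log(4)/9.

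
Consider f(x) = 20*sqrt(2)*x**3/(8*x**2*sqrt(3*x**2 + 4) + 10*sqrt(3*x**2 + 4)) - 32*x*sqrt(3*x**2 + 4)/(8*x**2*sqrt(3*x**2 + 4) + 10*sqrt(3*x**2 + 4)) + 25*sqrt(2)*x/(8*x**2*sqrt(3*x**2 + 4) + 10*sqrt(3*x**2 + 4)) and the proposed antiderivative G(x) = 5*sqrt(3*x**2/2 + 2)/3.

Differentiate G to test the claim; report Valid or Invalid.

Invalid: d/dx[G] - f = 16*x/(4*x**2 + 5), which is not 0.

d/dx[G] = 5*sqrt(2)*x/(2*sqrt(3*x**2 + 4))
d/dx[G] - f(x) = 16*x/(4*x**2 + 5) != 0.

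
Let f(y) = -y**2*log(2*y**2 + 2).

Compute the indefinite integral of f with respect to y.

Any candidate F(y) must reproduce f(y) exactly when differentiated.
Check: d/dy[-(3*y**3*log(2*y**2 + 2) - 2*y**3 + 6*y - 6*atan(y))/9] = -y**2*log(y**2 + 1) - y**2*log(2), which equals f(y).

F(y) = -(3*y**3*log(2*y**2 + 2) - 2*y**3 + 6*y - 6*atan(y))/9 + C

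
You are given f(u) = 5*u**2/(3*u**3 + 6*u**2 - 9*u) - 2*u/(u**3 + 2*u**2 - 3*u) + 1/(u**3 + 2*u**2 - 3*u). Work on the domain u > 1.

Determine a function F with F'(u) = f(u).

Factor the denominator (3*u*(u - 1)*(u + 3)) and decompose: f = 11/(6*(u + 3)) + 1/(6*(u - 1)) - 1/(3*u); each piece integrates to a log, atan, or power term.
Check: d/du[-log(u)/3 + log(u - 1)/6 + 11*log(u + 3)/6] = (5*u**2 - 6*u + 3)/(3*u**3 + 6*u**2 - 9*u), which equals f(u).

An antiderivative is F(u) = -log(u)/3 + log(u - 1)/6 + 11*log(u + 3)/6.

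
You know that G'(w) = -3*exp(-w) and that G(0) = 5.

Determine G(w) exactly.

G(w) = 2 + 3*exp(-w)

A first test for any G(w): its w-derivative must equal the given G'(w).
A general antiderivative is 3*exp(-w) + C.
The condition gives C = 5 - (3) = 2.
So G(w) = 2 + 3*exp(-w).
Check: d/dw[2 + 3*exp(-w)] = -3*exp(-w) = G'(w).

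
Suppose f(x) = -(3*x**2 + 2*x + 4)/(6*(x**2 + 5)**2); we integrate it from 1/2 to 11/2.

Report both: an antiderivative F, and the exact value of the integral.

A first test for any F(x): its x-derivative must equal f(x) identically.
F(x) = 11*x/(60*x**2 + 300) - 19*sqrt(5)*atan(sqrt(5)*x/5)/300 + 10/(60*x**2 + 300) is an antiderivative of f.
Check: d/dx[11*x/(60*x**2 + 300) - 19*sqrt(5)*atan(sqrt(5)*x/5)/300 + 10/(60*x**2 + 300)] = (-3*x**2 - 2*x - 4)/(6*x**4 + 60*x**2 + 150), which equals f(x).
F(11/2) = -19*sqrt(5)*atan(11*sqrt(5)/10)/300 + 1/30; F(1/2) = -19*sqrt(5)*atan(sqrt(5)/10)/300 + 31/630.
Integral = F(11/2) - F(1/2) = -19*sqrt(5)*atan(11*sqrt(5)/10)/300 - 1/63 + 19*sqrt(5)*atan(sqrt(5)/10)/300.

Antiderivative: F(x) = 11*x/(60*x**2 + 300) - 19*sqrt(5)*atan(sqrt(5)*x/5)/300 + 10/(60*x**2 + 300); value = -19*sqrt(5)*atan(11*sqrt(5)/10)/300 - 1/63 + 19*sqrt(5)*atan(sqrt(5)/10)/300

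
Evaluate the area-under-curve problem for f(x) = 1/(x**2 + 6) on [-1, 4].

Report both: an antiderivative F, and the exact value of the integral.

Antiderivative: F(x) = sqrt(6)*atan(sqrt(6)*x/6)/6; value = sqrt(6)*atan(sqrt(6)/6)/6 + sqrt(6)*atan(2*sqrt(6)/3)/6

An antiderivative F(x) passes only if d/dx[F] lands on f(x) exactly.
F(x) = sqrt(6)*atan(sqrt(6)*x/6)/6 is an antiderivative of f.
Check: d/dx[sqrt(6)*atan(sqrt(6)*x/6)/6] = 1/(x**2 + 6) = f(x).
F(4) = sqrt(6)*atan(2*sqrt(6)/3)/6; F(-1) = -sqrt(6)*atan(sqrt(6)/6)/6.
Integral = F(4) - F(-1) = sqrt(6)*atan(sqrt(6)/6)/6 + sqrt(6)*atan(2*sqrt(6)/3)/6.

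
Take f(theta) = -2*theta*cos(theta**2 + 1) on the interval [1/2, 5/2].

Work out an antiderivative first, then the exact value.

The substitution u = theta**2 + 1 works: f is exactly (dF/du)*(du/dtheta) for that inner function.
F(theta) = -sin(theta**2 + 1) is an antiderivative of f.
Check: d/dtheta[-sin(theta**2 + 1)] = -2*theta*cos(theta**2 + 1) = f(theta).
F(5/2) = -sin(29/4); F(1/2) = -sin(5/4).
Integral = F(5/2) - F(1/2) = -sin(29/4) + sin(5/4).

Antiderivative: F(theta) = -sin(theta**2 + 1); value = -sin(29/4) + sin(5/4)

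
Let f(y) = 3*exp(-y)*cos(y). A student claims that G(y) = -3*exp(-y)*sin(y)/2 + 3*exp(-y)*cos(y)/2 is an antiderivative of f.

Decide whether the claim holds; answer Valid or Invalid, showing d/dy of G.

Invalid: d/dy[G] - f = -6*exp(-y)*cos(y), which is not 0.

d/dy[G] = -3*exp(-y)*cos(y)
d/dy[G] - f(y) = -6*exp(-y)*cos(y) != 0.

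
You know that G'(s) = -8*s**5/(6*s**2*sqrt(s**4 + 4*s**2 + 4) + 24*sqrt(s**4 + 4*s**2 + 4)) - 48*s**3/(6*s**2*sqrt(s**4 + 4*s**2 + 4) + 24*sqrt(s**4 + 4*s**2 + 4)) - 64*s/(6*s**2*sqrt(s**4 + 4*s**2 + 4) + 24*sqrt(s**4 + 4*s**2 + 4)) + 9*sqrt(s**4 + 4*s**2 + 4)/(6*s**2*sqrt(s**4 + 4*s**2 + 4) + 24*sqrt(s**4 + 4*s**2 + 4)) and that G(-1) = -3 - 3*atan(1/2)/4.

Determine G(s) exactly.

G(s) = -2*sqrt(s**4 + 4*s**2 + 4)/3 + 3*atan(s/2)/4 - 1

Integrate term by term and add the pieces.
A general antiderivative is -2*sqrt(s**4 + 4*s**2 + 4)/3 + 3*atan(s/2)/4 + C.
The condition gives C = -3 - 3*atan(1/2)/4 - (-2 - 3*atan(1/2)/4) = -1.
So G(s) = -2*sqrt(s**4 + 4*s**2 + 4)/3 + 3*atan(s/2)/4 - 1.
Check: d/ds[-2*sqrt(s**4 + 4*s**2 + 4)/3 + 3*atan(s/2)/4 - 1] = (-8*s**5 - 48*s**3 - 64*s + 9*sqrt(s**4 + 4*s**2 + 4))/(6*s**2*sqrt(s**4 + 4*s**2 + 4) + 24*sqrt(s**4 + 4*s**2 + 4)), which equals G'(s).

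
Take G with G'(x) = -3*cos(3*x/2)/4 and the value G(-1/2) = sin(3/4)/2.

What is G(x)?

Check a candidate G(x) by differentiating: d/dx[G] must match the given G'(x).
A general antiderivative is -sin(3*x/2)/2 + C.
The condition gives C = sin(3/4)/2 - (sin(3/4)/2) = 0.
So G(x) = -sin(3*x/2)/2.
Check: d/dx[-sin(3*x/2)/2] = -3*cos(3*x/2)/4 = G'(x).

G(x) = -sin(3*x/2)/2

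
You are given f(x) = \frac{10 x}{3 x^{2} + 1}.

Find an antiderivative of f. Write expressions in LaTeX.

An antiderivative is F(x) = \frac{5 \log{\left(3 x^{2} + 1 \right)}}{3}.

The substitution u = 3 x^{2} + 1 works: f is exactly (dF/du)*(du/dx) for that inner function.
Check: d/dx[\frac{5 \log{\left(3 x^{2} + 1 \right)}}{3}] = \frac{10 x}{3 x^{2} + 1} = f(x).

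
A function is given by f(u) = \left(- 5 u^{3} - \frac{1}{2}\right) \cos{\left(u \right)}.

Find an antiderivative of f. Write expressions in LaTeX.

An antiderivative is F(u) = - 5 u^{3} \sin{\left(u \right)} - 15 u^{2} \cos{\left(u \right)} + 30 u \sin{\left(u \right)} - \frac{\sin{\left(u \right)}}{2} + 30 \cos{\left(u \right)}.

An antiderivative F(u) passes only if d/du[F] lands on f(u) exactly.
Check: d/du[- 5 u^{3} \sin{\left(u \right)} - 15 u^{2} \cos{\left(u \right)} + 30 u \sin{\left(u \right)} - \frac{\sin{\left(u \right)}}{2} + 30 \cos{\left(u \right)}] = - 5 u^{3} \cos{\left(u \right)} - \frac{\cos{\left(u \right)}}{2}, which equals f(u).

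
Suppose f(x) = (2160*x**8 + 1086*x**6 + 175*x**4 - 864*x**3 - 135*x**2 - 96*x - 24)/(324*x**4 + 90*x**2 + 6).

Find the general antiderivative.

For F(x) to be correct the identity F'(x) - f(x) = 0 must hold.
Check: d/dx[4*x**5/3 + x**3/2 - 4*log(2*x**2 + 1/3)/3 - 4*atan(3*x)/3] = (2160*x**8 + 1086*x**6 + 175*x**4 - 864*x**3 - 135*x**2 - 96*x - 24)/(324*x**4 + 90*x**2 + 6) = f(x).

F(x) = 4*x**5/3 + x**3/2 - 4*log(2*x**2 + 1/3)/3 - 4*atan(3*x)/3 + C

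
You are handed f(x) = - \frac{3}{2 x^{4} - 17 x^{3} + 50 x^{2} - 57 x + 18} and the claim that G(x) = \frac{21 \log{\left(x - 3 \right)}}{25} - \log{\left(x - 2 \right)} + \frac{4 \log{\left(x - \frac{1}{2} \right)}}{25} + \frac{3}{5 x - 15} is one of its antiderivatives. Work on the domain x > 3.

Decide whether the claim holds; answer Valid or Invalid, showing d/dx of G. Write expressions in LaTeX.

Valid: G'(x) = f(x).

d/dx[G] = - \frac{3}{2 x^{4} - 17 x^{3} + 50 x^{2} - 57 x + 18}
This equals f(x) exactly, so the claim holds.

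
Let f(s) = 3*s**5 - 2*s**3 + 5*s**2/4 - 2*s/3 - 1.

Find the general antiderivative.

The integrand splits into summands that can be handled one at a time.
Check: d/ds[s**6/2 - s**4/2 + 5*s**3/12 - s**2/3 - s] = 3*s**5 - 2*s**3 + 5*s**2/4 - 2*s/3 - 1 = f(s).

F(s) = s**6/2 - s**4/2 + 5*s**3/12 - s**2/3 - s + C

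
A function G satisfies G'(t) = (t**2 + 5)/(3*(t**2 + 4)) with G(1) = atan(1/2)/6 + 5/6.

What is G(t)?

The proposed G(t) is checked by its d/dt: the result must match the given G'(t).
A general antiderivative is t/3 + atan(t/2)/6 + C.
The condition gives C = atan(1/2)/6 + 5/6 - (atan(1/2)/6 + 1/3) = 1/2.
So G(t) = (2*t + atan(t/2) + 3)/6.
Check: d/dt[(2*t + atan(t/2) + 3)/6] = (t**2 + 5)/(3*t**2 + 12), which equals G'(t).

G(t) = (2*t + atan(t/2) + 3)/6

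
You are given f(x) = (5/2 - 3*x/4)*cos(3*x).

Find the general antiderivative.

Any candidate F(x) must reproduce f(x) exactly when differentiated.
Check: d/dx[-x*sin(3*x)/4 + 5*sin(3*x)/6 - cos(3*x)/12] = -3*x*cos(3*x)/4 + 5*cos(3*x)/2, which equals f(x).

F(x) = -x*sin(3*x)/4 + 5*sin(3*x)/6 - cos(3*x)/12 + C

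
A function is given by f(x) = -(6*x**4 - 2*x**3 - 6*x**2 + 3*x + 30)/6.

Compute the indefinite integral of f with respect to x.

F(x) = -x**5/5 + x**4/12 + x**3/3 - x**2/4 - 5*x + C

An antiderivative F(x) passes only if d/dx[F] lands on f(x) exactly.
Check: d/dx[-x**5/5 + x**4/12 + x**3/3 - x**2/4 - 5*x] = -x**4 + x**3/3 + x**2 - x/2 - 5, which equals f(x).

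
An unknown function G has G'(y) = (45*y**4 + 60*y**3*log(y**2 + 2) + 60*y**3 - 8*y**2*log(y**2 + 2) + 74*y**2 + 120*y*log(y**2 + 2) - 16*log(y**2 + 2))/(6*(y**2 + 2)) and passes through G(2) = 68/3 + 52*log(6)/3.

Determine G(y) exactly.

G(y) = (15*y**3 + 30*y**2*log(y**2 + 2) - 8*y*log(y**2 + 2) + 16)/6

Whatever form G(y) takes, its d/dy must return the stated G'(y).
A general antiderivative is 5*y**3/2 - 2*(-5*y**2/2 + 2*y/3)*log(y**2 + 2) + 5/3 + C.
The condition gives C = 68/3 + 52*log(6)/3 - (65/3 + 52*log(6)/3) = 1.
So G(y) = (15*y**3 + 30*y**2*log(y**2 + 2) - 8*y*log(y**2 + 2) + 16)/6.
Check: d/dy[(15*y**3 + 30*y**2*log(y**2 + 2) - 8*y*log(y**2 + 2) + 16)/6] = (45*y**4 + 60*y**3*log(y**2 + 2) + 60*y**3 - 8*y**2*log(y**2 + 2) + 74*y**2 + 120*y*log(y**2 + 2) - 16*log(y**2 + 2))/(6*y**2 + 12), which equals G'(y).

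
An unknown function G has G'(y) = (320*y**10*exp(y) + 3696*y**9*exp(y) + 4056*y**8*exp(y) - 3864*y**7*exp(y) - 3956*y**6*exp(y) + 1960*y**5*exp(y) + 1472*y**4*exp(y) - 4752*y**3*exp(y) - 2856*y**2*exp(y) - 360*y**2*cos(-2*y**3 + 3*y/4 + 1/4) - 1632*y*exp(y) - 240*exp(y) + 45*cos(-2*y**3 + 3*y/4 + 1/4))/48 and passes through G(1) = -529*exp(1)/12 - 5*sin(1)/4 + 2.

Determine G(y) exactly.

G(y) = (80*y**10*exp(y) + 124*y**9*exp(y) - 102*y**8*exp(y) - 150*y**7*exp(y) + 61*y**6*exp(y) + 124*y**5*exp(y) - 252*y**4*exp(y) - 180*y**3*exp(y) - 174*y**2*exp(y) - 60*y*exp(y) + 15*sin(-2*y**3 + 3*y/4 + 1/4) + 24)/12

Whatever form G(y) takes, its d/dy must return the stated G'(y).
A general antiderivative is -2*(5*y**5/2 + 2*y**4 + 5*y + 2)*(-4*y**5/3 - y**4 + 5*y**3/2 + y**2/2 + 5*y/4)*exp(y) + 5*sin(-2*y**3 + 3*y/4 + 1/4)/4 + C.
The condition gives C = -529*exp(1)/12 - 5*sin(1)/4 + 2 - (-529*exp(1)/12 - 5*sin(1)/4) = 2.
So G(y) = (80*y**10*exp(y) + 124*y**9*exp(y) - 102*y**8*exp(y) - 150*y**7*exp(y) + 61*y**6*exp(y) + 124*y**5*exp(y) - 252*y**4*exp(y) - 180*y**3*exp(y) - 174*y**2*exp(y) - 60*y*exp(y) + 15*sin(-2*y**3 + 3*y/4 + 1/4) + 24)/12.
Check: d/dy[(80*y**10*exp(y) + 124*y**9*exp(y) - 102*y**8*exp(y) - 150*y**7*exp(y) + 61*y**6*exp(y) + 124*y**5*exp(y) - 252*y**4*exp(y) - 180*y**3*exp(y) - 174*y**2*exp(y) - 60*y*exp(y) + 15*sin(-2*y**3 + 3*y/4 + 1/4) + 24)/12] = 20*y**10*exp(y)/3 + 77*y**9*exp(y) + 169*y**8*exp(y)/2 - 161*y**7*exp(y)/2 - 989*y**6*exp(y)/12 + 245*y**5*exp(y)/6 + 92*y**4*exp(y)/3 - 99*y**3*exp(y) - 119*y**2*exp(y)/2 - 15*y**2*cos(-2*y**3 + 3*y/4 + 1/4)/2 - 34*y*exp(y) - 5*exp(y) + 15*cos(-2*y**3 + 3*y/4 + 1/4)/16, which equals G'(y).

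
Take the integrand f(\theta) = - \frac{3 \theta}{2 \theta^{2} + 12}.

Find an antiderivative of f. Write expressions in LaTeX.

An antiderivative is F(\theta) = - \frac{3 \log{\left(\theta^{2} + 6 \right)}}{4}.

The substitution u = \theta^{2} + 6 works: f is exactly (dF/du)*(du/d\theta) for that inner function.
Check: d/d\theta[- \frac{3 \log{\left(\theta^{2} + 6 \right)}}{4}] = - \frac{3 \theta}{2 \theta^{2} + 12} = f(\theta).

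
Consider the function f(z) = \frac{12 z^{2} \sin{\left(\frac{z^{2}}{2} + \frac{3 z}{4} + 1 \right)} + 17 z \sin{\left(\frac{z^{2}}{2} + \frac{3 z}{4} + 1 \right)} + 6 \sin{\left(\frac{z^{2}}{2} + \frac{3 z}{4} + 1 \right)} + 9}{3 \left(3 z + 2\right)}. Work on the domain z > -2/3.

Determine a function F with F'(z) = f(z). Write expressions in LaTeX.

Differentiate the proposed F(z) back; it has to land on f(z) exactly.
Check: d/dz[- \frac{- 3 \log{\left(3 z + 2 \right)} + 4 \cos{\left(\frac{z^{2}}{2} + \frac{3 z}{4} + 1 \right)}}{3}] = \frac{12 z^{2} \sin{\left(\frac{z^{2}}{2} + \frac{3 z}{4} + 1 \right)} + 17 z \sin{\left(\frac{z^{2}}{2} + \frac{3 z}{4} + 1 \right)} + 6 \sin{\left(\frac{z^{2}}{2} + \frac{3 z}{4} + 1 \right)} + 9}{9 z + 6}, which equals f(z).

An antiderivative is F(z) = - \frac{- 3 \log{\left(3 z + 2 \right)} + 4 \cos{\left(\frac{z^{2}}{2} + \frac{3 z}{4} + 1 \right)}}{3}.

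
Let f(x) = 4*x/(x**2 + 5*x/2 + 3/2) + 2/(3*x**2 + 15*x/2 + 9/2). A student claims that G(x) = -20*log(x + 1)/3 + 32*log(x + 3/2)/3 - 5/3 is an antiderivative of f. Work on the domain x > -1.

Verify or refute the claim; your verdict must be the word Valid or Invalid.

d/dx[G] = (24*x + 4)/(6*x**2 + 15*x + 9)
This equals f(x) exactly, so the claim holds.

Valid - the claim checks out under differentiation.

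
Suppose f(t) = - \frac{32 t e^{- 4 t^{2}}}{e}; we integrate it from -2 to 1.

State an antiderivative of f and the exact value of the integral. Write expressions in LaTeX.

Antiderivative: F(t) = \frac{4 e^{- 4 t^{2}}}{e}; value = - \frac{4}{e^{17}} + \frac{4}{e^{5}}

f matches the chain-rule pattern g'(h)*h' with inner function h(t) = - 4 t^{2} - 1; substituting u = h(t) collapses the integral.
F(t) = \frac{4 e^{- 4 t^{2}}}{e} is an antiderivative of f.
Check: d/dt[\frac{4 e^{- 4 t^{2}}}{e}] = - \frac{32 t e^{- 4 t^{2}}}{e} = f(t).
F(1) = \frac{4}{e^{5}}; F(-2) = \frac{4}{e^{17}}.
Integral = F(1) - F(-2) = - \frac{4}{e^{17}} + \frac{4}{e^{5}}.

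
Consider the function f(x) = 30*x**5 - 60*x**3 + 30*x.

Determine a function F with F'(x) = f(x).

An antiderivative is F(x) = -5*(1 - x**2)**3.

The substitution u = 1 - x**2 works: f is exactly (dF/du)*(du/dx) for that inner function.
Check: d/dx[-5*(1 - x**2)**3] = 30*x**5 - 60*x**3 + 30*x = f(x).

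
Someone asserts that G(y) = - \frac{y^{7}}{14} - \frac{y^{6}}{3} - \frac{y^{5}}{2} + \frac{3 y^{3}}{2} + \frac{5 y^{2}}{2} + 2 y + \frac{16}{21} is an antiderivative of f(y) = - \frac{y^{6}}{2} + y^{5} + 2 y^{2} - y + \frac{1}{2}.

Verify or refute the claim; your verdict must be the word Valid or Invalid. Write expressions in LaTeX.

d/dy[G] = - \frac{y^{6}}{2} - 2 y^{5} - \frac{5 y^{4}}{2} + \frac{9 y^{2}}{2} + 5 y + 2
d/dy[G] - f(y) = - 3 y^{5} - \frac{5 y^{4}}{2} + \frac{5 y^{2}}{2} + 6 y + \frac{3}{2} != 0.

Invalid: d/dy[G] - f = - 3 y^{5} - \frac{5 y^{4}}{2} + \frac{5 y^{2}}{2} + 6 y + \frac{3}{2}, which is not 0.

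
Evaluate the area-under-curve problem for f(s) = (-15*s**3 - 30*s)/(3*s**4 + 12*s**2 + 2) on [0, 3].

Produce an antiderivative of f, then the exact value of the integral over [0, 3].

Antiderivative: F(s) = -5*log(s**4/2 + 2*s**2 + 1/3)/4; value = -5*log(353/6)/4 - 5*log(3)/4

The substitution u = s**4/2 + 2*s**2 + 1/3 works: f is exactly (dF/du)*(du/ds) for that inner function.
F(s) = -5*log(s**4/2 + 2*s**2 + 1/3)/4 is an antiderivative of f.
Check: d/ds[-5*log(s**4/2 + 2*s**2 + 1/3)/4] = (-15*s**3 - 30*s)/(3*s**4 + 12*s**2 + 2) = f(s).
F(3) = -5*log(353/6)/4; F(0) = 5*log(3)/4.
Integral = F(3) - F(0) = -5*log(353/6)/4 - 5*log(3)/4.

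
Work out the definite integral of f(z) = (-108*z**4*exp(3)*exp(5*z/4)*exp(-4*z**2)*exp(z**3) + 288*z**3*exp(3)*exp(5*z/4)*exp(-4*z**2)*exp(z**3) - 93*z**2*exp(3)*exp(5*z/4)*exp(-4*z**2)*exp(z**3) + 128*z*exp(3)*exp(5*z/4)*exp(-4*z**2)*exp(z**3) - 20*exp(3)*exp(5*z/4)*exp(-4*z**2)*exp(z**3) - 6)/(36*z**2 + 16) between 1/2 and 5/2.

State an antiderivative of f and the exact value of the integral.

Whatever form F(z) takes, F'(z) = f(z) is non-negotiable.
F(z) = (-4*exp(z**3 - 4*z**2 + 5*z/4 + 3) - atan(3*z/2))/4 is an antiderivative of f.
Check: d/dz[(-4*exp(z**3 - 4*z**2 + 5*z/4 + 3) - atan(3*z/2))/4] = (-108*z**4*exp(3)*exp(5*z/4)*exp(-4*z**2)*exp(z**3) + 288*z**3*exp(3)*exp(5*z/4)*exp(-4*z**2)*exp(z**3) - 93*z**2*exp(3)*exp(5*z/4)*exp(-4*z**2)*exp(z**3) + 128*z*exp(3)*exp(5*z/4)*exp(-4*z**2)*exp(z**3) - 20*exp(3)*exp(5*z/4)*exp(-4*z**2)*exp(z**3) - 6)/(36*z**2 + 16) = f(z).
F(5/2) = -atan(15/4)/4 - exp(-13/4); F(1/2) = -exp(11/4) - atan(3/4)/4.
Integral = F(5/2) - F(1/2) = -atan(15/4)/4 - exp(-13/4) + atan(3/4)/4 + exp(11/4).

Antiderivative: F(z) = (-4*exp(z**3 - 4*z**2 + 5*z/4 + 3) - atan(3*z/2))/4; value = -atan(15/4)/4 - exp(-13/4) + atan(3/4)/4 + exp(11/4)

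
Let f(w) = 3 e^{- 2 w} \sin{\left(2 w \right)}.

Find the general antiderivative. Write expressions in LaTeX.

Recover f(w) by differentiating a candidate F(w); any mismatch rules it out.
Check: d/dw[- \frac{3 \left(\sin{\left(2 w \right)} + \cos{\left(2 w \right)}\right) e^{- 2 w}}{4}] = 3 e^{- 2 w} \sin{\left(2 w \right)} = f(w).

F(w) = - \frac{3 \left(\sin{\left(2 w \right)} + \cos{\left(2 w \right)}\right) e^{- 2 w}}{4} + C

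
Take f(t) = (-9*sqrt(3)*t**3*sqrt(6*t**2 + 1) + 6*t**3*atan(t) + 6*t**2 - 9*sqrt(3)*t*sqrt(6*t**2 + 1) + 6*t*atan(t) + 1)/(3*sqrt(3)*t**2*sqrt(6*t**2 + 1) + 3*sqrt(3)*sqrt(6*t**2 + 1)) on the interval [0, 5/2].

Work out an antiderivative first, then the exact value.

Antiderivative: F(t) = (-27*t**2 + 2*sqrt(3)*sqrt(6*t**2 + 1)*atan(t))/18; value = -75/8 + sqrt(462)*atan(5/2)/18

A candidate is checked by its d/dt: the result must match f(t).
F(t) = (-27*t**2 + 2*sqrt(3)*sqrt(6*t**2 + 1)*atan(t))/18 is an antiderivative of f.
Check: d/dt[(-27*t**2 + 2*sqrt(3)*sqrt(6*t**2 + 1)*atan(t))/18] = (-27*t**3*sqrt(6*t**2 + 1) + 6*sqrt(3)*t**3*atan(t) + 6*sqrt(3)*t**2 - 27*t*sqrt(6*t**2 + 1) + 6*sqrt(3)*t*atan(t) + sqrt(3))/(9*t**2*sqrt(6*t**2 + 1) + 9*sqrt(6*t**2 + 1)), which equals f(t).
F(5/2) = -75/8 + sqrt(462)*atan(5/2)/18; F(0) = 0.
Integral = F(5/2) - F(0) = -75/8 + sqrt(462)*atan(5/2)/18.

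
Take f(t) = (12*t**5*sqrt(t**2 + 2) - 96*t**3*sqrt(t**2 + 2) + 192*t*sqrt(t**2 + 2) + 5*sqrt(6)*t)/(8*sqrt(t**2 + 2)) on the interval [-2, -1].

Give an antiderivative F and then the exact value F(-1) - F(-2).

Antiderivative: F(t) = (2*t**6 - 24*t**4 + 96*t**2 + 5*sqrt(6)*sqrt(t**2 + 2) - 128)/8; value = -21/2 + 15*sqrt(2)/8

A candidate is checked by its d/dt: the result must match f(t).
F(t) = (2*t**6 - 24*t**4 + 96*t**2 + 5*sqrt(6)*sqrt(t**2 + 2) - 128)/8 is an antiderivative of f.
Check: d/dt[(2*t**6 - 24*t**4 + 96*t**2 + 5*sqrt(6)*sqrt(t**2 + 2) - 128)/8] = (12*t**5*sqrt(t**2 + 2) - 96*t**3*sqrt(t**2 + 2) + 192*t*sqrt(t**2 + 2) + 5*sqrt(6)*t)/(8*sqrt(t**2 + 2)) = f(t).
F(-1) = -27/4 + 15*sqrt(2)/8; F(-2) = 15/4.
Integral = F(-1) - F(-2) = -21/2 + 15*sqrt(2)/8.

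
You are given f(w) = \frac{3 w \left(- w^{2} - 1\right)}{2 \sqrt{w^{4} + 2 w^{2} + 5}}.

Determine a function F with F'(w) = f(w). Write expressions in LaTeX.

f matches the chain-rule pattern g'(h)*h' with inner function h(w) = w^{4} + 2 w^{2} + 5; substituting u = h(w) collapses the integral.
Check: d/dw[- \frac{3 \sqrt{w^{4} + 2 w^{2} + 5}}{4}] = \frac{- 3 w^{3} - 3 w}{2 \sqrt{w^{4} + 2 w^{2} + 5}}, which equals f(w).

An antiderivative is F(w) = - \frac{3 \sqrt{w^{4} + 2 w^{2} + 5}}{4}.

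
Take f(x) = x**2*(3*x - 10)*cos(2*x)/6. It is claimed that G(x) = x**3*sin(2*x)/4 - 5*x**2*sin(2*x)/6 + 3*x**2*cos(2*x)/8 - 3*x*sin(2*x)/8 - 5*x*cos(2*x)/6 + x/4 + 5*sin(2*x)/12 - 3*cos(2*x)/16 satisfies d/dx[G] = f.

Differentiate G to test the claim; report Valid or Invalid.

d/dx[G] = x**3*cos(2*x)/2 - 5*x**2*cos(2*x)/3 + 1/4
d/dx[G] - f(x) = 1/4 != 0.

Invalid: d/dx[G] - f = 1/4, which is not 0.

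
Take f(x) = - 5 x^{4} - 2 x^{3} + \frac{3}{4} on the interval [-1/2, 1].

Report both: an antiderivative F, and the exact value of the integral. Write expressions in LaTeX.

The integrand splits into summands that can be handled one at a time.
F(x) = \frac{x \left(- 4 x^{4} - 2 x^{3} + 3\right)}{4} is an antiderivative of f.
Check: d/dx[\frac{x \left(- 4 x^{4} - 2 x^{3} + 3\right)}{4}] = - 5 x^{4} - 2 x^{3} + \frac{3}{4} = f(x).
F(1) = - \frac{3}{4}; F(-1/2) = - \frac{3}{8}.
Integral = F(1) - F(-1/2) = - \frac{3}{8}.

Antiderivative: F(x) = \frac{x \left(- 4 x^{4} - 2 x^{3} + 3\right)}{4}; value = - \frac{3}{8}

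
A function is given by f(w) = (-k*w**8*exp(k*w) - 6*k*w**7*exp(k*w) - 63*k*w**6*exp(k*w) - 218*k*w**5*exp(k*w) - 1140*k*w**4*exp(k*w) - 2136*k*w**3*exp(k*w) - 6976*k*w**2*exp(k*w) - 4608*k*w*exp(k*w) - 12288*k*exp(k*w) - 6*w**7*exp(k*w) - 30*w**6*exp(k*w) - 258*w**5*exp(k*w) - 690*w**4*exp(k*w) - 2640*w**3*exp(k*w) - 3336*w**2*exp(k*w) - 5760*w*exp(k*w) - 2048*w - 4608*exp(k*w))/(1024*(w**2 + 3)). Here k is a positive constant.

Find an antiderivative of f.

Since d/dw undoes antidifferentiation here, F'(w) = f(w) is required of F(w).
Check: d/dw[-w**6*exp(k*w)/1024 - 3*w**5*exp(k*w)/512 - 15*w**4*exp(k*w)/256 - 25*w**3*exp(k*w)/128 - 15*w**2*exp(k*w)/16 - 3*w*exp(k*w)/2 - 4*exp(k*w) - log(w**2 + 3)] = (-k*w**8*exp(k*w) - 6*k*w**7*exp(k*w) - 63*k*w**6*exp(k*w) - 218*k*w**5*exp(k*w) - 1140*k*w**4*exp(k*w) - 2136*k*w**3*exp(k*w) - 6976*k*w**2*exp(k*w) - 4608*k*w*exp(k*w) - 12288*k*exp(k*w) - 6*w**7*exp(k*w) - 30*w**6*exp(k*w) - 258*w**5*exp(k*w) - 690*w**4*exp(k*w) - 2640*w**3*exp(k*w) - 3336*w**2*exp(k*w) - 5760*w*exp(k*w) - 2048*w - 4608*exp(k*w))/(1024*w**2 + 3072), which equals f(w).

An antiderivative is F(w) = -w**6*exp(k*w)/1024 - 3*w**5*exp(k*w)/512 - 15*w**4*exp(k*w)/256 - 25*w**3*exp(k*w)/128 - 15*w**2*exp(k*w)/16 - 3*w*exp(k*w)/2 - 4*exp(k*w) - log(w**2 + 3).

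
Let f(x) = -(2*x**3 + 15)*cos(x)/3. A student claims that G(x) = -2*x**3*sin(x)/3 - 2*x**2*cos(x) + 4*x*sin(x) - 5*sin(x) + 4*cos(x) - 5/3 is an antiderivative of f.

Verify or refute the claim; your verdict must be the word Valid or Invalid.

Valid - the claim checks out under differentiation.

d/dx[G] = -2*x**3*cos(x)/3 - 5*cos(x)
This equals f(x) exactly, so the claim holds.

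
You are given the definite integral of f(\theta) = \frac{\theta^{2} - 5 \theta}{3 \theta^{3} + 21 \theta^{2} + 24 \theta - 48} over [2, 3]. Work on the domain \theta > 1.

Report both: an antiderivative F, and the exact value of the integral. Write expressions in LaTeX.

Antiderivative: F(\theta) = \frac{- 4 \theta \log{\left(\theta - 1 \right)} + 29 \theta \log{\left(\theta + 4 \right)} - 16 \log{\left(\theta - 1 \right)} + 116 \log{\left(\theta + 4 \right)} + 180}{75 \theta + 300}; value = - \frac{29 \log{\left(6 \right)}}{75} - \frac{2}{35} - \frac{4 \log{\left(2 \right)}}{75} + \frac{29 \log{\left(7 \right)}}{75}

Factor the denominator (3 \left(\theta - 1\right) \left(\theta + 4\right)^{2}) and decompose: f = \frac{29}{75 \left(\theta + 4\right)} - \frac{12}{5 \left(\theta + 4\right)^{2}} - \frac{4}{75 \left(\theta - 1\right)}; each piece integrates to a log, atan, or power term.
F(\theta) = \frac{- 4 \theta \log{\left(\theta - 1 \right)} + 29 \theta \log{\left(\theta + 4 \right)} - 16 \log{\left(\theta - 1 \right)} + 116 \log{\left(\theta + 4 \right)} + 180}{75 \theta + 300} is an antiderivative of f.
Check: d/d\theta[\frac{- 4 \theta \log{\left(\theta - 1 \right)} + 29 \theta \log{\left(\theta + 4 \right)} - 16 \log{\left(\theta - 1 \right)} + 116 \log{\left(\theta + 4 \right)} + 180}{75 \theta + 300}] = \frac{\theta^{2} - 5 \theta}{3 \theta^{3} + 21 \theta^{2} + 24 \theta - 48} = f(\theta).
F(3) = - \frac{4 \log{\left(2 \right)}}{75} + \frac{12}{35} + \frac{29 \log{\left(7 \right)}}{75}; F(2) = \frac{2}{5} + \frac{29 \log{\left(6 \right)}}{75}.
Integral = F(3) - F(2) = - \frac{29 \log{\left(6 \right)}}{75} - \frac{2}{35} - \frac{4 \log{\left(2 \right)}}{75} + \frac{29 \log{\left(7 \right)}}{75}.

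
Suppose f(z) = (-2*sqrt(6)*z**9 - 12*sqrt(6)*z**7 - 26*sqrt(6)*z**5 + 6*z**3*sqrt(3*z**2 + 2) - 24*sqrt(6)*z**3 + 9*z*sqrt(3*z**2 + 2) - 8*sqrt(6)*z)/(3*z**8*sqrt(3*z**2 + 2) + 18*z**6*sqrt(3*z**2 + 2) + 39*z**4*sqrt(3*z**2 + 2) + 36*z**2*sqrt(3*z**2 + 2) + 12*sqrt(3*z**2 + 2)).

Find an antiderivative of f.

An antiderivative is F(z) = (-4*sqrt(6)*z**4*sqrt(3*z**2 + 2) - 12*sqrt(6)*z**2*sqrt(3*z**2 + 2) - 8*sqrt(6)*sqrt(3*z**2 + 2) - 9)/(18*z**4 + 54*z**2 + 36).

Any candidate F(z) must reproduce f(z) exactly when differentiated.
Check: d/dz[(-4*sqrt(6)*z**4*sqrt(3*z**2 + 2) - 12*sqrt(6)*z**2*sqrt(3*z**2 + 2) - 8*sqrt(6)*sqrt(3*z**2 + 2) - 9)/(18*z**4 + 54*z**2 + 36)] = (-2*sqrt(6)*z**9 - 12*sqrt(6)*z**7 - 26*sqrt(6)*z**5 + 6*z**3*sqrt(3*z**2 + 2) - 24*sqrt(6)*z**3 + 9*z*sqrt(3*z**2 + 2) - 8*sqrt(6)*z)/(3*z**8*sqrt(3*z**2 + 2) + 18*z**6*sqrt(3*z**2 + 2) + 39*z**4*sqrt(3*z**2 + 2) + 36*z**2*sqrt(3*z**2 + 2) + 12*sqrt(3*z**2 + 2)) = f(z).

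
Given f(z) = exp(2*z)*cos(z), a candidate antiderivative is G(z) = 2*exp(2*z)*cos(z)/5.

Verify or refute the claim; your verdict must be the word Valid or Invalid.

d/dz[G] = -2*exp(2*z)*sin(z)/5 + 4*exp(2*z)*cos(z)/5
d/dz[G] - f(z) = -2*exp(2*z)*sin(z)/5 - exp(2*z)*cos(z)/5 != 0.

Invalid: d/dz[G] - f = -2*exp(2*z)*sin(z)/5 - exp(2*z)*cos(z)/5, which is not 0.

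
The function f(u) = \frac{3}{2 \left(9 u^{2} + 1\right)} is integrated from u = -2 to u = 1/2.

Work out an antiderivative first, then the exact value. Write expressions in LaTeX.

For F(u) to be correct the identity F'(u) - f(u) = 0 must hold.
F(u) = \frac{\operatorname{atan}{\left(3 u \right)}}{2} is an antiderivative of f.
Check: d/du[\frac{\operatorname{atan}{\left(3 u \right)}}{2}] = \frac{3}{18 u^{2} + 2}, which equals f(u).
F(1/2) = \frac{\operatorname{atan}{\left(\frac{3}{2} \right)}}{2}; F(-2) = - \frac{\operatorname{atan}{\left(6 \right)}}{2}.
Integral = F(1/2) - F(-2) = \frac{\operatorname{atan}{\left(\frac{3}{2} \right)}}{2} + \frac{\operatorname{atan}{\left(6 \right)}}{2}.

Antiderivative: F(u) = \frac{\operatorname{atan}{\left(3 u \right)}}{2}; value = \frac{\operatorname{atan}{\left(\frac{3}{2} \right)}}{2} + \frac{\operatorname{atan}{\left(6 \right)}}{2}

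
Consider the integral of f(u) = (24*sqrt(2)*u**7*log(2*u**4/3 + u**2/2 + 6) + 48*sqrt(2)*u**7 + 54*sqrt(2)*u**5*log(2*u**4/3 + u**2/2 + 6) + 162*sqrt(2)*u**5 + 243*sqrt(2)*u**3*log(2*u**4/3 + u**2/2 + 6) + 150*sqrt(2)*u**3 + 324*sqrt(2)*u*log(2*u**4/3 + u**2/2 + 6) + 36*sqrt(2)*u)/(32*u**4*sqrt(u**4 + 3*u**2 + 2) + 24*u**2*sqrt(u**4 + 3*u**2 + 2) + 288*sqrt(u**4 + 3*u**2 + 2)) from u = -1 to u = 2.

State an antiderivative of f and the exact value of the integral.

Antiderivative: F(u) = 3*sqrt(u**4/2 + 3*u**2/2 + 1)*log(2*u**4/3 + u**2/2 + 6)/4; value = -3*sqrt(3)*log(43/6)/4 + 3*sqrt(15)*log(56/3)/4

f has the shape v'r + vr' for v = 3*sqrt(u**4/2 + 3*u**2/2 + 1)/4 and r = log(2*u**4/3 + u**2/2 + 6) — it is the derivative of the product v*r.
F(u) = 3*sqrt(u**4/2 + 3*u**2/2 + 1)*log(2*u**4/3 + u**2/2 + 6)/4 is an antiderivative of f.
Check: d/du[3*sqrt(u**4/2 + 3*u**2/2 + 1)*log(2*u**4/3 + u**2/2 + 6)/4] = (24*u**7*log(2*u**4/3 + u**2/2 + 6) + 48*u**7 + 54*u**5*log(2*u**4/3 + u**2/2 + 6) + 162*u**5 + 243*u**3*log(2*u**4/3 + u**2/2 + 6) + 150*u**3 + 324*u*log(2*u**4/3 + u**2/2 + 6) + 36*u)/(16*sqrt(2)*u**4*sqrt(u**4 + 3*u**2 + 2) + 12*sqrt(2)*u**2*sqrt(u**4 + 3*u**2 + 2) + 144*sqrt(2)*sqrt(u**4 + 3*u**2 + 2)), which equals f(u).
F(2) = 3*sqrt(15)*log(56/3)/4; F(-1) = 3*sqrt(3)*log(43/6)/4.
Integral = F(2) - F(-1) = -3*sqrt(3)*log(43/6)/4 + 3*sqrt(15)*log(56/3)/4.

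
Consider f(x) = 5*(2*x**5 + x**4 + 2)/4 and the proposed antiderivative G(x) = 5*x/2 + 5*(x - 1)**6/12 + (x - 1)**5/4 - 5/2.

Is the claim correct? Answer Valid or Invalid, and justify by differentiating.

Invalid: d/dx[G] - f = -25*x**4/2 + 20*x**3 - 35*x**2/2 + 15*x/2 - 5/4, which is not 0.

d/dx[G] = 5*x**5/2 - 45*x**4/4 + 20*x**3 - 35*x**2/2 + 15*x/2 + 5/4
d/dx[G] - f(x) = -25*x**4/2 + 20*x**3 - 35*x**2/2 + 15*x/2 - 5/4 != 0.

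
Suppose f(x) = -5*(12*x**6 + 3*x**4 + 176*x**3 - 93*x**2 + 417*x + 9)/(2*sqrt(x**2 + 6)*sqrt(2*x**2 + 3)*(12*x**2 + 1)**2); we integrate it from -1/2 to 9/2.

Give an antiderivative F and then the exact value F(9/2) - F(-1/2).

Antiderivative: F(x) = -5*x*sqrt(x**2/2 + 3)*sqrt(x**2 + 3/2)/(24*x**2 + 2) + 5*sqrt(x**2/2 + 3)*sqrt(x**2 + 3/2)/(12*x**2 + 1); value = -125*sqrt(14)/128 - 75*sqrt(2030)/7808

Any candidate F(x) must reproduce f(x) exactly when differentiated.
F(x) = -5*x*sqrt(x**2/2 + 3)*sqrt(x**2 + 3/2)/(24*x**2 + 2) + 5*sqrt(x**2/2 + 3)*sqrt(x**2 + 3/2)/(12*x**2 + 1) is an antiderivative of f.
Check: d/dx[-5*x*sqrt(x**2/2 + 3)*sqrt(x**2 + 3/2)/(24*x**2 + 2) + 5*sqrt(x**2/2 + 3)*sqrt(x**2 + 3/2)/(12*x**2 + 1)] = (-60*x**6 - 15*x**4 - 880*x**3 + 465*x**2 - 2085*x - 45)/(288*x**4*sqrt(x**2 + 6)*sqrt(2*x**2 + 3) + 48*x**2*sqrt(x**2 + 6)*sqrt(2*x**2 + 3) + 2*sqrt(x**2 + 6)*sqrt(2*x**2 + 3)), which equals f(x).
F(9/2) = -75*sqrt(2030)/7808; F(-1/2) = 125*sqrt(14)/128.
Integral = F(9/2) - F(-1/2) = -125*sqrt(14)/128 - 75*sqrt(2030)/7808.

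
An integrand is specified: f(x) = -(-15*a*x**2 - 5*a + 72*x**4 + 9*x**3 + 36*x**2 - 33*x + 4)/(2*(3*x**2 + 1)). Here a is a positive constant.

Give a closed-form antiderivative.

An antiderivative is F(x) = (10*a*x - 16*x**3 - 3*x**2 - 8*x + 12*log(2*x**2 + 2/3))/4.

Recover f(x) by differentiating a candidate F(x); any mismatch rules it out.
Check: d/dx[(10*a*x - 16*x**3 - 3*x**2 - 8*x + 12*log(2*x**2 + 2/3))/4] = (15*a*x**2 + 5*a - 72*x**4 - 9*x**3 - 36*x**2 + 33*x - 4)/(6*x**2 + 2), which equals f(x).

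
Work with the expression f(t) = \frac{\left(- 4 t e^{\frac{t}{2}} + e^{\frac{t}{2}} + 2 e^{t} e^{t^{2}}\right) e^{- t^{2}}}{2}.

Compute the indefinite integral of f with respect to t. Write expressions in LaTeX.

A first test for any F(t): its t-derivative must equal f(t) identically.
Check: d/dt[e^{t} + e^{- t^{2} + \frac{t}{2}}] = - 2 t e^{\frac{t}{2}} e^{- t^{2}} + \frac{e^{\frac{t}{2}} e^{- t^{2}}}{2} + e^{t}, which equals f(t).

F(t) = e^{t} + e^{- t^{2} + \frac{t}{2}} + C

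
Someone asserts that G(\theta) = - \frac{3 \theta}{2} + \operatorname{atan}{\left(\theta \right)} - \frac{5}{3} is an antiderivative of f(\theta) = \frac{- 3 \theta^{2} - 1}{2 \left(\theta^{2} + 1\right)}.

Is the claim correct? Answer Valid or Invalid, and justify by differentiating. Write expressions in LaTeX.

d/d\theta[G] = \frac{- 3 \theta^{2} - 1}{2 \theta^{2} + 2}
This equals f(\theta) exactly, so the claim holds.

Valid - the claim checks out under differentiation.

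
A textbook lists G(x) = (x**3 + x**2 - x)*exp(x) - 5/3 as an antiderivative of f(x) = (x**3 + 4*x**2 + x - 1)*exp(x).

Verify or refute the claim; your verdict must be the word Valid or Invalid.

d/dx[G] = x**3*exp(x) + 4*x**2*exp(x) + x*exp(x) - exp(x)
This equals f(x) exactly, so the claim holds.

Valid. The derivative of G reproduces f.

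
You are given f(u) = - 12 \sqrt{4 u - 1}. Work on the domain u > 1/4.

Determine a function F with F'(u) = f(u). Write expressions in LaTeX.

Any candidate F(u) must reproduce f(u) exactly when differentiated.
Check: d/du[- 2 \left(4 u - 1\right)^{\frac{3}{2}}] = - 12 \sqrt{4 u - 1} = f(u).

An antiderivative is F(u) = - 2 \left(4 u - 1\right)^{\frac{3}{2}}.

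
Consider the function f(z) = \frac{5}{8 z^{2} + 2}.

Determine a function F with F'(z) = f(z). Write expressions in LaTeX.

An antiderivative is F(z) = \frac{5 \operatorname{atan}{\left(2 z \right)}}{4}.

A candidate is checked by its d/dz: the result must match f(z).
Check: d/dz[\frac{5 \operatorname{atan}{\left(2 z \right)}}{4}] = \frac{5}{8 z^{2} + 2} = f(z).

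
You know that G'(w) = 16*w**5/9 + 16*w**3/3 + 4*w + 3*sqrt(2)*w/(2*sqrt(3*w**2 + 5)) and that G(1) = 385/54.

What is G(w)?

The integrand splits into summands that can be handled one at a time.
A general antiderivative is -(-2*w**2/3 - 1)**3 + sqrt(3*w**2/2 + 5/2) + C.
The condition gives C = 385/54 - (179/27) = 1/2.
So G(w) = 8*w**6/27 + 4*w**4/3 + 2*w**2 + sqrt(2)*sqrt(3*w**2 + 5)/2 + 3/2.
Check: d/dw[8*w**6/27 + 4*w**4/3 + 2*w**2 + sqrt(2)*sqrt(3*w**2 + 5)/2 + 3/2] = (32*w**5*sqrt(3*w**2 + 5) + 96*w**3*sqrt(3*w**2 + 5) + 72*w*sqrt(3*w**2 + 5) + 27*sqrt(2)*w)/(18*sqrt(3*w**2 + 5)), which equals G'(w).

G(w) = 8*w**6/27 + 4*w**4/3 + 2*w**2 + sqrt(2)*sqrt(3*w**2 + 5)/2 + 3/2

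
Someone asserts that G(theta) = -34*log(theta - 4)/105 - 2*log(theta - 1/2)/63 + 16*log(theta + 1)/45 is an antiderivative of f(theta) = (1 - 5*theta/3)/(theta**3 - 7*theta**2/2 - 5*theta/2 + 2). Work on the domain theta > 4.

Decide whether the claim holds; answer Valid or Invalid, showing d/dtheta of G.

d/dtheta[G] = (6 - 10*theta)/(6*theta**3 - 21*theta**2 - 15*theta + 12)
This equals f(theta) exactly, so the claim holds.

Valid - the claim checks out under differentiation.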